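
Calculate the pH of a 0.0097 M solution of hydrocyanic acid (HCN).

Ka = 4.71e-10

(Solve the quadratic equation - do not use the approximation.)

x² + Ka×x - Ka×C = 0. Using quadratic formula: [H⁺] = 2.1372e-06

pH = 5.67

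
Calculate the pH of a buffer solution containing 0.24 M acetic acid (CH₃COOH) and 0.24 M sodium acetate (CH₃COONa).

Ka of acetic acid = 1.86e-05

pKa = -log(1.86e-05) = 4.73. pH = pKa + log([A⁻]/[HA]) = 4.73 + log(0.24/0.24)

pH = 4.73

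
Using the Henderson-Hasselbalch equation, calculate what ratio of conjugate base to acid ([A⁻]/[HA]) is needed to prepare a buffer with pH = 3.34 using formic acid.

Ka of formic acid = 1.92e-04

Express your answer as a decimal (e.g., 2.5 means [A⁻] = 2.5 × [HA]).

pKa = -log(1.92e-04) = 3.7167. pH = pKa + log([A⁻]/[HA]), so log([A⁻]/[HA]) = pH − pKa = 3.34 − 3.7167 = -0.3767. [A⁻]/[HA] = 10^(-0.3767) = 0.420

[A⁻]/[HA] = 0.420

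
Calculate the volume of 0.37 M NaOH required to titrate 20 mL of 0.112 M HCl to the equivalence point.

At equivalence: moles acid = moles base. moles HCl = 0.112 × 20/1000 = 0.00224 mol. V_base = moles / 0.37 × 1000 = 6.1 mL.

V_{base} = 6.1 mL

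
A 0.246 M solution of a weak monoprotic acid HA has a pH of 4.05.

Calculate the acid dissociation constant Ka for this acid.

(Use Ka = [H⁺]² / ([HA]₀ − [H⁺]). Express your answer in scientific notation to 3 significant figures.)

[H⁺] = 10^(−pH) = 10^(−4.05) = 8.913e-05 M. For HA ⇌ H⁺ + A⁻, Ka = [H⁺][A⁻]/[HA] = [H⁺]² / ([HA]₀ − [H⁺]) = (8.913e-05)² / (0.246 − 8.913e-05) = 3.23e-08.

K_a = 3.23e-08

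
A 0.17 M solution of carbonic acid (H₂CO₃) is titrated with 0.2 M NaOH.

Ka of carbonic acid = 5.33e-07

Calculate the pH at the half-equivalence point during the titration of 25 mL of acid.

At half-equivalence [HA] = [A⁻], so Henderson-Hasselbalch gives pH = pKa = -log(5.33e-07) = 6.27.

pH = pKa = 6.27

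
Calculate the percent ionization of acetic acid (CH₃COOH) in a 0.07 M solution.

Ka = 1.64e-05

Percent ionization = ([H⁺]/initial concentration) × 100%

Using Ka equilibrium: x² + Ka×x - Ka×C = 0. Solving: [H⁺] = 1.0633e-03. Percent = (1.0633e-03/0.07) × 100

Percent ionization = 1.52%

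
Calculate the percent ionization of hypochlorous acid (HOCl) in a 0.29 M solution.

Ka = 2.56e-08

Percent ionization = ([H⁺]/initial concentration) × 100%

Using Ka equilibrium: x² + Ka×x - Ka×C = 0. Solving: [H⁺] = 8.6150e-05. Percent = (8.6150e-05/0.29) × 100

Percent ionization = 0.0297%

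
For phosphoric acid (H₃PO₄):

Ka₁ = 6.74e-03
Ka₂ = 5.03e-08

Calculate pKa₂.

pKa₂ = -log(Ka₂) = -log(5.03e-08) = 7.30.

pK_{a2} = 7.30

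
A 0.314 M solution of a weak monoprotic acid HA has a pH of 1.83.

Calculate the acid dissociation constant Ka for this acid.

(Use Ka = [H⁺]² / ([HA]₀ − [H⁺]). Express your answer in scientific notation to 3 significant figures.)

[H⁺] = 10^(−pH) = 10^(−1.83) = 1.479e-02 M. For HA ⇌ H⁺ + A⁻, Ka = [H⁺][A⁻]/[HA] = [H⁺]² / ([HA]₀ − [H⁺]) = (1.479e-02)² / (0.314 − 1.479e-02) = 7.31e-04.

K_a = 7.31e-04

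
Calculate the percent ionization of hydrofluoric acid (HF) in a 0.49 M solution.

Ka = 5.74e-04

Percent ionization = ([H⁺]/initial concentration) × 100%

Using Ka equilibrium: x² + Ka×x - Ka×C = 0. Solving: [H⁺] = 1.6486e-02. Percent = (1.6486e-02/0.49) × 100

Percent ionization = 3.36%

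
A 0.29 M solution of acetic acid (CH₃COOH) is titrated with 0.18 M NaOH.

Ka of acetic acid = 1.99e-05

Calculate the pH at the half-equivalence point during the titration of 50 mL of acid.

At half-equivalence [HA] = [A⁻], so Henderson-Hasselbalch gives pH = pKa = -log(1.99e-05) = 4.70.

pH = pKa = 4.70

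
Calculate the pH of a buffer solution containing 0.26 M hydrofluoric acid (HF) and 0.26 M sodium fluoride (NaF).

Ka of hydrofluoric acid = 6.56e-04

pKa = -log(6.56e-04) = 3.18. pH = pKa + log([A⁻]/[HA]) = 3.18 + log(0.26/0.26)

pH = 3.18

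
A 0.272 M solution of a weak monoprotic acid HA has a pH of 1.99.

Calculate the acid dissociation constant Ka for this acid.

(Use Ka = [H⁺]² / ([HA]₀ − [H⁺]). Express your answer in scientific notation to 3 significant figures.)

[H⁺] = 10^(−pH) = 10^(−1.99) = 1.023e-02 M. For HA ⇌ H⁺ + A⁻, Ka = [H⁺][A⁻]/[HA] = [H⁺]² / ([HA]₀ − [H⁺]) = (1.023e-02)² / (0.272 − 1.023e-02) = 4.00e-04.

K_a = 4.00e-04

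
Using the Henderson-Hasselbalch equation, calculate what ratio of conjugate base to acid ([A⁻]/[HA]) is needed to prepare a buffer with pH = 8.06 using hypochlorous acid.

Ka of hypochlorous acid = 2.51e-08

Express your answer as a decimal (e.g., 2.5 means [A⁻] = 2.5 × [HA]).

pKa = -log(2.51e-08) = 7.6003. pH = pKa + log([A⁻]/[HA]), so log([A⁻]/[HA]) = pH − pKa = 8.06 − 7.6003 = 0.4597. [A⁻]/[HA] = 10^(0.4597) = 2.88

[A⁻]/[HA] = 2.88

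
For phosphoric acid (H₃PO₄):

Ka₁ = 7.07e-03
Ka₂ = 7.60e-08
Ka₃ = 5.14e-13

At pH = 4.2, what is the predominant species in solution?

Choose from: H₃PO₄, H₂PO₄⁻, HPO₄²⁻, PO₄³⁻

pKa₁ = 2.15, pKa₂ = 7.12, pKa₃ = 12.29. For a polyprotic acid the predominant species crosses at each pKa: below pKa_n the protonated form dominates, above it the deprotonated form does. At pH = 4.2, the predominant species is H₂PO₄⁻.

H₂PO₄⁻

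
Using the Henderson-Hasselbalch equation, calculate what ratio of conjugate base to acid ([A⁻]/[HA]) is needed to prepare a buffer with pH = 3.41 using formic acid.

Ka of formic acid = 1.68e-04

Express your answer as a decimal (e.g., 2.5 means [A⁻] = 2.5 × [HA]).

pKa = -log(1.68e-04) = 3.7747. pH = pKa + log([A⁻]/[HA]), so log([A⁻]/[HA]) = pH − pKa = 3.41 − 3.7747 = -0.3647. [A⁻]/[HA] = 10^(-0.3647) = 0.432

[A⁻]/[HA] = 0.432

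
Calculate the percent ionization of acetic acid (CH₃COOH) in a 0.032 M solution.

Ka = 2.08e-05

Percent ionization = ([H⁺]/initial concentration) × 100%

Using Ka equilibrium: x² + Ka×x - Ka×C = 0. Solving: [H⁺] = 8.0551e-04. Percent = (8.0551e-04/0.032) × 100

Percent ionization = 2.52%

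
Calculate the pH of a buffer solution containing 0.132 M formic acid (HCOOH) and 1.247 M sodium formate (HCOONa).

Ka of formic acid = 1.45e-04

pKa = -log(1.45e-04) = 3.84. pH = pKa + log([A⁻]/[HA]) = 3.84 + log(1.247/0.132)

pH = 4.81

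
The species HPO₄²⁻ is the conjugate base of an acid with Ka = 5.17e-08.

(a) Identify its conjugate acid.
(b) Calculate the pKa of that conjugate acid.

(a) The conjugate acid is formed by adding one H⁺ to HPO₄²⁻, giving H₂PO₄⁻. (b) pKa = -log(Ka) = -log(5.17e-08) = 7.29.

Conjugate acid: H₂PO₄⁻; pK_a = 7.29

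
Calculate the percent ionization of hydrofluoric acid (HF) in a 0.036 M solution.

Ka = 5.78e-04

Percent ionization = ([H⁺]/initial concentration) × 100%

Using Ka equilibrium: x² + Ka×x - Ka×C = 0. Solving: [H⁺] = 4.2817e-03. Percent = (4.2817e-03/0.036) × 100

Percent ionization = 11.9%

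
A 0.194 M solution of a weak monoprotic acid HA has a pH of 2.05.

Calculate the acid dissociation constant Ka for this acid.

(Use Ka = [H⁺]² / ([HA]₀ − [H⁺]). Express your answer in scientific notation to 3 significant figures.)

[H⁺] = 10^(−pH) = 10^(−2.05) = 8.913e-03 M. For HA ⇌ H⁺ + A⁻, Ka = [H⁺][A⁻]/[HA] = [H⁺]² / ([HA]₀ − [H⁺]) = (8.913e-03)² / (0.194 − 8.913e-03) = 4.29e-04.

K_a = 4.29e-04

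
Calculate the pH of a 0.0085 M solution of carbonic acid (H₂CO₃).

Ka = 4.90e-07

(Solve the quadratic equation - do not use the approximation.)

x² + Ka×x - Ka×C = 0. Using quadratic formula: [H⁺] = 6.4292e-05

pH = 4.19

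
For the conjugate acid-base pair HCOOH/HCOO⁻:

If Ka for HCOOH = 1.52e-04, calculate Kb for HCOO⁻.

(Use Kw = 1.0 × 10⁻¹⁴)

For a conjugate pair Ka × Kb = Kw, so Kb = Kw/Ka = 1.0 × 10⁻¹⁴ / 1.52e-04 = 6.58e-11.

K_b = 6.58e-11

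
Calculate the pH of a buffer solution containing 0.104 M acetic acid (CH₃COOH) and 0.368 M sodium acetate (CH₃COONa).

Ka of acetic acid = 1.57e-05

pKa = -log(1.57e-05) = 4.80. pH = pKa + log([A⁻]/[HA]) = 4.80 + log(0.368/0.104)

pH = 5.35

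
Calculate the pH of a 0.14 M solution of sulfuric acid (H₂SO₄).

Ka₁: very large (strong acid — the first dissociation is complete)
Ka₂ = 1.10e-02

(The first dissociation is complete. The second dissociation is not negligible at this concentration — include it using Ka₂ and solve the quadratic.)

First dissociation is complete: [H⁺]₀ = [HSO₄⁻]₀ = C = 0.14 M. Second dissociation HSO₄⁻ ⇌ H⁺ + SO₄²⁻: let x = [SO₄²⁻]. Ka₂ = (C + x)·x / (C − x) = 1.10e-02 → x² + (C + Ka₂)·x − Ka₂·C = 0 → x² + 0.15100·x − 1.540e-03 = 0. x = (−0.15100 + √(0.15100² + 4 × 1.540e-03)) / 2 = 9.5897e-03 M. [H⁺] = C + x = 0.14 + 9.5897e-03 = 1.4959e-01 M. pH = -log(1.4959e-01) = 0.83.

pH = 0.83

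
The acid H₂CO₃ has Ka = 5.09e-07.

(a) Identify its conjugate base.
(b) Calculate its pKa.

(a) The conjugate base is formed by removing one H⁺ from H₂CO₃, giving HCO₃⁻. (b) pKa = -log(Ka) = -log(5.09e-07) = 6.29.

Conjugate base: HCO₃⁻; pK_a = 6.29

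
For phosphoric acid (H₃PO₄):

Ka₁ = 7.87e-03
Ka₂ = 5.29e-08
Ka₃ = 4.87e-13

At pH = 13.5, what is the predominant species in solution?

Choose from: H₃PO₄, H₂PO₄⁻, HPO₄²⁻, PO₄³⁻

pKa₁ = 2.10, pKa₂ = 7.28, pKa₃ = 12.31. For a polyprotic acid the predominant species crosses at each pKa: below pKa_n the protonated form dominates, above it the deprotonated form does. At pH = 13.5, the predominant species is PO₄³⁻.

PO₄³⁻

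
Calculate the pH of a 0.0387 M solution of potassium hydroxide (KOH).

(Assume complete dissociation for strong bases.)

[OH⁻] = 0.0387 M for strong base. pOH = -log[OH⁻] = 1.41, pH = 14 - pOH

pH = 12.59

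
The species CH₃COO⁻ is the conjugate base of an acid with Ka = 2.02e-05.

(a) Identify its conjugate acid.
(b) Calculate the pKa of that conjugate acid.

(a) The conjugate acid is formed by adding one H⁺ to CH₃COO⁻, giving CH₃COOH. (b) pKa = -log(Ka) = -log(2.02e-05) = 4.69.

Conjugate acid: CH₃COOH; pK_a = 4.69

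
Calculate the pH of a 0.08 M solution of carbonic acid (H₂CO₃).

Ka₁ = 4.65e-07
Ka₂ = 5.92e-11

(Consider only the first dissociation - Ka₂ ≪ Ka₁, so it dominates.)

First dissociation dominates. From Ka₁ = [H⁺][HA⁻]/[H₂A], x² + Ka₁·x − Ka₁·C = 0 with C = 0.08 M and Ka₁ = 4.65e-07. Solving: [H⁺] = (−Ka₁ + √(Ka₁² + 4·Ka₁·C)) / 2 = 1.9264e-04 M. pH = -log(1.9264e-04) = 3.72.

pH = 3.72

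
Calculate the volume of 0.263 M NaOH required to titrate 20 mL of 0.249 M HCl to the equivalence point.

At equivalence: moles acid = moles base. moles HCl = 0.249 × 20/1000 = 0.00498 mol. V_base = moles / 0.263 × 1000 = 18.9 mL.

V_{base} = 18.9 mL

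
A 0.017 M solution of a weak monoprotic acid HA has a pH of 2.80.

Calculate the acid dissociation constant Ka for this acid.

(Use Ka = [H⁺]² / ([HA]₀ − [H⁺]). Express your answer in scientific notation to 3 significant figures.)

[H⁺] = 10^(−pH) = 10^(−2.80) = 1.585e-03 M. For HA ⇌ H⁺ + A⁻, Ka = [H⁺][A⁻]/[HA] = [H⁺]² / ([HA]₀ − [H⁺]) = (1.585e-03)² / (0.017 − 1.585e-03) = 1.63e-04.

K_a = 1.63e-04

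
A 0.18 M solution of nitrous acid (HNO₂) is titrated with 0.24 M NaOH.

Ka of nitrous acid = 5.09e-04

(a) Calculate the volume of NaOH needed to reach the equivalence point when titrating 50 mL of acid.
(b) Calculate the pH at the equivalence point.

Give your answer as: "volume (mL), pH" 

moles acid = 0.18 × 50/1000 = 0.009 mol; V_base = moles/0.24 × 1000 = 37.5 mL. At equivalence only the conjugate base is present: [A⁻] = 0.009/0.087 = 1.0286e-01 M. Kb = Kw/Ka = 1.96e-11; [OH⁻] = √(Kb × [A⁻]) = 1.4215e-06; pOH = 5.85; pH = 14 - pOH = 8.15.

V = 37.5 mL, pH = 8.15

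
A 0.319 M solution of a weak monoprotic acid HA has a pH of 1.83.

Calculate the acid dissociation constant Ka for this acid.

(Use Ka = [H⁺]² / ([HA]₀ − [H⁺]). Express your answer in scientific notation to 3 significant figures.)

[H⁺] = 10^(−pH) = 10^(−1.83) = 1.479e-02 M. For HA ⇌ H⁺ + A⁻, Ka = [H⁺][A⁻]/[HA] = [H⁺]² / ([HA]₀ − [H⁺]) = (1.479e-02)² / (0.319 − 1.479e-02) = 7.19e-04.

K_a = 7.19e-04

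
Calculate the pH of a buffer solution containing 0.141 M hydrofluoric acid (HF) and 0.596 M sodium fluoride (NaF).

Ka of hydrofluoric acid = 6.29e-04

pKa = -log(6.29e-04) = 3.20. pH = pKa + log([A⁻]/[HA]) = 3.20 + log(0.596/0.141)

pH = 3.83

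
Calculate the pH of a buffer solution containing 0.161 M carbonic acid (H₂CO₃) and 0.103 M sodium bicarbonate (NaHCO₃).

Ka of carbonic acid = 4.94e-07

pKa = -log(4.94e-07) = 6.31. pH = pKa + log([A⁻]/[HA]) = 6.31 + log(0.103/0.161)

pH = 6.11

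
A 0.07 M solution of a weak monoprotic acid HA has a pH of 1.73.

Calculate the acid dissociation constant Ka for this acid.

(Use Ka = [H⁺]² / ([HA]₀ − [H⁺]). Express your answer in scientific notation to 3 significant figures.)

[H⁺] = 10^(−pH) = 10^(−1.73) = 1.862e-02 M. For HA ⇌ H⁺ + A⁻, Ka = [H⁺][A⁻]/[HA] = [H⁺]² / ([HA]₀ − [H⁺]) = (1.862e-02)² / (0.07 − 1.862e-02) = 6.75e-03.

K_a = 6.75e-03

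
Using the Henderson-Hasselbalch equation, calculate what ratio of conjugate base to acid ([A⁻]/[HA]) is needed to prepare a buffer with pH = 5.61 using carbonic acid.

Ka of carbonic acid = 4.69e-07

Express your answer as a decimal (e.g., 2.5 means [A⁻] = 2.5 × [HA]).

pKa = -log(4.69e-07) = 6.3288. pH = pKa + log([A⁻]/[HA]), so log([A⁻]/[HA]) = pH − pKa = 5.61 − 6.3288 = -0.7188. [A⁻]/[HA] = 10^(-0.7188) = 0.191

[A⁻]/[HA] = 0.191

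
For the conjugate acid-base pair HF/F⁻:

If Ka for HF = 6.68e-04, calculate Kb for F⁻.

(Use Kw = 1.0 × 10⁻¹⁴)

For a conjugate pair Ka × Kb = Kw, so Kb = Kw/Ka = 1.0 × 10⁻¹⁴ / 6.68e-04 = 1.50e-11.

K_b = 1.50e-11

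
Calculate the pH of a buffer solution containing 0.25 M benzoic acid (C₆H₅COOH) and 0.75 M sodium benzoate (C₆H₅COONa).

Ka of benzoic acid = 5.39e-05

pKa = -log(5.39e-05) = 4.27. pH = pKa + log([A⁻]/[HA]) = 4.27 + log(0.75/0.25)

pH = 4.75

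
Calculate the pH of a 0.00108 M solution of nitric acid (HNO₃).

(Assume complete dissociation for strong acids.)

[H⁺] = 0.00108 M for strong acid. pH = -log[H⁺] = -log(0.00108)

pH = 2.97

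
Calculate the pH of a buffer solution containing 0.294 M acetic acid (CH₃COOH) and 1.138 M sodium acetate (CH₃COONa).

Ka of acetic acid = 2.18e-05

pKa = -log(2.18e-05) = 4.66. pH = pKa + log([A⁻]/[HA]) = 4.66 + log(1.138/0.294)

pH = 5.25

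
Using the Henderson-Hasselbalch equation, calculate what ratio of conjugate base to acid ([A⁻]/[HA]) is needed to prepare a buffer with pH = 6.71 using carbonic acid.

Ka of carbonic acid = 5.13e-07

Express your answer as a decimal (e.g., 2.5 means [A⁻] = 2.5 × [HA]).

pKa = -log(5.13e-07) = 6.2899. pH = pKa + log([A⁻]/[HA]), so log([A⁻]/[HA]) = pH − pKa = 6.71 − 6.2899 = 0.4201. [A⁻]/[HA] = 10^(0.4201) = 2.63

[A⁻]/[HA] = 2.63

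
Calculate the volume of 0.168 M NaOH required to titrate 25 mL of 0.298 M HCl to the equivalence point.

At equivalence: moles acid = moles base. moles HCl = 0.298 × 25/1000 = 0.00745 mol. V_base = moles / 0.168 × 1000 = 44.3 mL.

V_{base} = 44.3 mL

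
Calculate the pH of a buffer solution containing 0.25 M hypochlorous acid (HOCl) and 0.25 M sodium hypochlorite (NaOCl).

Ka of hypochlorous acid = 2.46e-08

pKa = -log(2.46e-08) = 7.61. pH = pKa + log([A⁻]/[HA]) = 7.61 + log(0.25/0.25)

pH = 7.61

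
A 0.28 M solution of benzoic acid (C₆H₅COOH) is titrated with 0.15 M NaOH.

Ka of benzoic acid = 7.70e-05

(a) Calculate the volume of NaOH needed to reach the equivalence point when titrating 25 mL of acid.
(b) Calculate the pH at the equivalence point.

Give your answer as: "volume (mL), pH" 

moles acid = 0.28 × 25/1000 = 0.007 mol; V_base = moles/0.15 × 1000 = 46.7 mL. At equivalence only the conjugate base is present: [A⁻] = 0.007/0.072 = 9.7674e-02 M. Kb = Kw/Ka = 1.30e-10; [OH⁻] = √(Kb × [A⁻]) = 3.5616e-06; pOH = 5.45; pH = 14 - pOH = 8.55.

V = 46.7 mL, pH = 8.55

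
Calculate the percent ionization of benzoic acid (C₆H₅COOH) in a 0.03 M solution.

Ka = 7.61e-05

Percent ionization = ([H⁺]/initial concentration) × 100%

Using Ka equilibrium: x² + Ka×x - Ka×C = 0. Solving: [H⁺] = 1.4734e-03. Percent = (1.4734e-03/0.03) × 100

Percent ionization = 4.91%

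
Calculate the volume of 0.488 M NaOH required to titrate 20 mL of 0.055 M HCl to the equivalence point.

At equivalence: moles acid = moles base. moles HCl = 0.055 × 20/1000 = 0.0011 mol. V_base = moles / 0.488 × 1000 = 2.3 mL.

V_{base} = 2.3 mL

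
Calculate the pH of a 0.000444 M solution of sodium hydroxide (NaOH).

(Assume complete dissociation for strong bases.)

[OH⁻] = 0.000444 M for strong base. pOH = -log[OH⁻] = 3.35, pH = 14 - pOH

pH = 10.65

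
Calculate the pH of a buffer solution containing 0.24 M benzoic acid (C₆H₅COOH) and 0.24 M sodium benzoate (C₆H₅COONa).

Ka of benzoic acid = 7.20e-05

pKa = -log(7.20e-05) = 4.14. pH = pKa + log([A⁻]/[HA]) = 4.14 + log(0.24/0.24)

pH = 4.14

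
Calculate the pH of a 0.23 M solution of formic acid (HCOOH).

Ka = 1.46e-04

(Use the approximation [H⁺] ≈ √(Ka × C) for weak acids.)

[H⁺] = √(Ka × C) = √(1.46e-04 × 0.23) = 5.7948e-03. pH = -log(5.7948e-03)

pH = 2.24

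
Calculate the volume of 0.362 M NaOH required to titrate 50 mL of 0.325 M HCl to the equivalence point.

At equivalence: moles acid = moles base. moles HCl = 0.325 × 50/1000 = 0.01625 mol. V_base = moles / 0.362 × 1000 = 44.9 mL.

V_{base} = 44.9 mL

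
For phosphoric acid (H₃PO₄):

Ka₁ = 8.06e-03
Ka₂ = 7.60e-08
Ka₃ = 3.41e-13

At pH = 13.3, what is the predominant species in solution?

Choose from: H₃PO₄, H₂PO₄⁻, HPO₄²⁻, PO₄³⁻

pKa₁ = 2.09, pKa₂ = 7.12, pKa₃ = 12.47. For a polyprotic acid the predominant species crosses at each pKa: below pKa_n the protonated form dominates, above it the deprotonated form does. At pH = 13.3, the predominant species is PO₄³⁻.

PO₄³⁻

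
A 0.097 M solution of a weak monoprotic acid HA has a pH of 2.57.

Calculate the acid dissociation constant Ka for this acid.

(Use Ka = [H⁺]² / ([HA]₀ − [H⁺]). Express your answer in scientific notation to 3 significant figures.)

[H⁺] = 10^(−pH) = 10^(−2.57) = 2.692e-03 M. For HA ⇌ H⁺ + A⁻, Ka = [H⁺][A⁻]/[HA] = [H⁺]² / ([HA]₀ − [H⁺]) = (2.692e-03)² / (0.097 − 2.692e-03) = 7.68e-05.

K_a = 7.68e-05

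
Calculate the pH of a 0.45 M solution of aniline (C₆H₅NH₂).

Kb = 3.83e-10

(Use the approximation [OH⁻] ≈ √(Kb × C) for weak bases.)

[OH⁻] = √(Kb × C) = √(3.83e-10 × 0.45) = 1.3128e-05. pOH = 4.88, pH = 14 - pOH

pH = 9.12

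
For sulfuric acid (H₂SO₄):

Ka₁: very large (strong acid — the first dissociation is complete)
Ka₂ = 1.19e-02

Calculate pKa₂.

pKa₂ = -log(Ka₂) = -log(1.19e-02) = 1.92.

pK_{a2} = 1.92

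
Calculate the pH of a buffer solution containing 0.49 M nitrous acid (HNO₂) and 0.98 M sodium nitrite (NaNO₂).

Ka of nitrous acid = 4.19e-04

pKa = -log(4.19e-04) = 3.38. pH = pKa + log([A⁻]/[HA]) = 3.38 + log(0.98/0.49)

pH = 3.68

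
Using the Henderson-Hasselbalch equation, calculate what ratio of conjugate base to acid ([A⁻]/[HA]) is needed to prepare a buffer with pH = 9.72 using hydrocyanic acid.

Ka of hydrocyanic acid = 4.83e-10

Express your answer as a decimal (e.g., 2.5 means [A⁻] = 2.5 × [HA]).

pKa = -log(4.83e-10) = 9.3161. pH = pKa + log([A⁻]/[HA]), so log([A⁻]/[HA]) = pH − pKa = 9.72 − 9.3161 = 0.4039. [A⁻]/[HA] = 10^(0.4039) = 2.53

[A⁻]/[HA] = 2.53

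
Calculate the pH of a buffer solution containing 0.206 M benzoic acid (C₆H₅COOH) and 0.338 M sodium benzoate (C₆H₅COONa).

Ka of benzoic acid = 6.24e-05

pKa = -log(6.24e-05) = 4.20. pH = pKa + log([A⁻]/[HA]) = 4.20 + log(0.338/0.206)

pH = 4.42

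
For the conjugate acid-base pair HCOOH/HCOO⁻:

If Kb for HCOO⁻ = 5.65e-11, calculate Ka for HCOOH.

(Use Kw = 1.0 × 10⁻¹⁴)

For a conjugate pair Ka × Kb = Kw, so Ka = Kw/Kb = 1.0 × 10⁻¹⁴ / 5.65e-11 = 1.77e-04.

K_a = 1.77e-04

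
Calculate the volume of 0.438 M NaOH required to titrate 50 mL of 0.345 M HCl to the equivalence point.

At equivalence: moles acid = moles base. moles HCl = 0.345 × 50/1000 = 0.01725 mol. V_base = moles / 0.438 × 1000 = 39.4 mL.

V_{base} = 39.4 mL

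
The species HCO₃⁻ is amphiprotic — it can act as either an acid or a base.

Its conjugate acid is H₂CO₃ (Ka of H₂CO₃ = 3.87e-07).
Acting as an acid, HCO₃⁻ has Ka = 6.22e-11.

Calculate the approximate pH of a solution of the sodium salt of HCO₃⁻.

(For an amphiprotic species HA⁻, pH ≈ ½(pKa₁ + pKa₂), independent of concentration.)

pKa₁ = -log(3.87e-07) = 6.41; pKa₂ = -log(6.22e-11) = 10.21. For an amphiprotic species, pH ≈ ½(pKa₁ + pKa₂) = ½(6.41 + 10.21) = 8.31.

pH = 8.31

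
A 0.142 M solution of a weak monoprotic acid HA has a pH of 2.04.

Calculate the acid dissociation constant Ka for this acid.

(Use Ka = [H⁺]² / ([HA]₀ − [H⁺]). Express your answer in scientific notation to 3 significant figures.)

[H⁺] = 10^(−pH) = 10^(−2.04) = 9.120e-03 M. For HA ⇌ H⁺ + A⁻, Ka = [H⁺][A⁻]/[HA] = [H⁺]² / ([HA]₀ − [H⁺]) = (9.120e-03)² / (0.142 − 9.120e-03) = 6.26e-04.

K_a = 6.26e-04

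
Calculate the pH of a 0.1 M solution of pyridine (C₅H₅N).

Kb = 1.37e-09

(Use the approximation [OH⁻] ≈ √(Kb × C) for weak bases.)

[OH⁻] = √(Kb × C) = √(1.37e-09 × 0.1) = 1.1705e-05. pOH = 4.93, pH = 14 - pOH

pH = 9.07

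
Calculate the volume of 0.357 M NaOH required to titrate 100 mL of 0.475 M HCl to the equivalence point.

At equivalence: moles acid = moles base. moles HCl = 0.475 × 100/1000 = 0.0475 mol. V_base = moles / 0.357 × 1000 = 133.1 mL.

V_{base} = 133.1 mL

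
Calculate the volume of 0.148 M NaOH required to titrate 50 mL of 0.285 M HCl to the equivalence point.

At equivalence: moles acid = moles base. moles HCl = 0.285 × 50/1000 = 0.01425 mol. V_base = moles / 0.148 × 1000 = 96.3 mL.

V_{base} = 96.3 mL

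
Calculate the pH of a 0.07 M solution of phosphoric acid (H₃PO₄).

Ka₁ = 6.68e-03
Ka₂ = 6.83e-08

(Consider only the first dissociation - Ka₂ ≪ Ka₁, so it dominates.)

First dissociation dominates. From Ka₁ = [H⁺][HA⁻]/[H₂A], x² + Ka₁·x − Ka₁·C = 0 with C = 0.07 M and Ka₁ = 6.68e-03. Solving: [H⁺] = (−Ka₁ + √(Ka₁² + 4·Ka₁·C)) / 2 = 1.8540e-02 M. pH = -log(1.8540e-02) = 1.73.

pH = 1.73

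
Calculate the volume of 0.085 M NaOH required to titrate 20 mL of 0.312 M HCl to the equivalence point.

At equivalence: moles acid = moles base. moles HCl = 0.312 × 20/1000 = 0.00624 mol. V_base = moles / 0.085 × 1000 = 73.4 mL.

V_{base} = 73.4 mL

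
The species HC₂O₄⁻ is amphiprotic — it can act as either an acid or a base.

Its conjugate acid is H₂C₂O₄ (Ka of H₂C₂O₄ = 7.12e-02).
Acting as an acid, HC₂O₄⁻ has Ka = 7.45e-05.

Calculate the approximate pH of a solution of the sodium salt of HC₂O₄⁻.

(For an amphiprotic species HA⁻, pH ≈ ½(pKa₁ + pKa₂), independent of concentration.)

pKa₁ = -log(7.12e-02) = 1.15; pKa₂ = -log(7.45e-05) = 4.13. For an amphiprotic species, pH ≈ ½(pKa₁ + pKa₂) = ½(1.15 + 4.13) = 2.64.

pH = 2.64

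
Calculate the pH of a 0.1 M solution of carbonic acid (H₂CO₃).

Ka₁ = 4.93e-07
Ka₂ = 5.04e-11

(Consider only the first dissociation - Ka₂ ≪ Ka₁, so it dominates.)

First dissociation dominates. From Ka₁ = [H⁺][HA⁻]/[H₂A], x² + Ka₁·x − Ka₁·C = 0 with C = 0.1 M and Ka₁ = 4.93e-07. Solving: [H⁺] = (−Ka₁ + √(Ka₁² + 4·Ka₁·C)) / 2 = 2.2179e-04 M. pH = -log(2.2179e-04) = 3.65.

pH = 3.65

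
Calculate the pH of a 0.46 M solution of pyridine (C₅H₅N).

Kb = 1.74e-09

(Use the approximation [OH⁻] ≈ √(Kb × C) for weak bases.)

[OH⁻] = √(Kb × C) = √(1.74e-09 × 0.46) = 2.8291e-05. pOH = 4.55, pH = 14 - pOH

pH = 9.45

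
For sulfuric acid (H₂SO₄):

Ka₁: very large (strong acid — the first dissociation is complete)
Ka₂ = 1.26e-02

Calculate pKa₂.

pKa₂ = -log(Ka₂) = -log(1.26e-02) = 1.90.

pK_{a2} = 1.90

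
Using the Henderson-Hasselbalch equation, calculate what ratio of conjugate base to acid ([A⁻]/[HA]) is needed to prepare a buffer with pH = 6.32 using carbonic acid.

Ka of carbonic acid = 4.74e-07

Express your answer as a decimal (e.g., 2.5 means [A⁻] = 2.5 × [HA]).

pKa = -log(4.74e-07) = 6.3242. pH = pKa + log([A⁻]/[HA]), so log([A⁻]/[HA]) = pH − pKa = 6.32 − 6.3242 = -0.0042. [A⁻]/[HA] = 10^(-0.0042) = 0.990

[A⁻]/[HA] = 0.990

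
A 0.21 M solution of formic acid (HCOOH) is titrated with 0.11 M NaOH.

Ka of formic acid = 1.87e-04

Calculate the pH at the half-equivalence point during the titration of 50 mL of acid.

At half-equivalence [HA] = [A⁻], so Henderson-Hasselbalch gives pH = pKa = -log(1.87e-04) = 3.73.

pH = pKa = 3.73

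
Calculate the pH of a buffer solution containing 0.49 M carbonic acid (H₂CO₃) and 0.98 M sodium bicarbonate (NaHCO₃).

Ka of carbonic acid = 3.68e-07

pKa = -log(3.68e-07) = 6.43. pH = pKa + log([A⁻]/[HA]) = 6.43 + log(0.98/0.49)

pH = 6.74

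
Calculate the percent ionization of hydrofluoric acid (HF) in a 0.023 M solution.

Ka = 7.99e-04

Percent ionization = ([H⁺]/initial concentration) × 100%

Using Ka equilibrium: x² + Ka×x - Ka×C = 0. Solving: [H⁺] = 3.9059e-03. Percent = (3.9059e-03/0.023) × 100

Percent ionization = 17%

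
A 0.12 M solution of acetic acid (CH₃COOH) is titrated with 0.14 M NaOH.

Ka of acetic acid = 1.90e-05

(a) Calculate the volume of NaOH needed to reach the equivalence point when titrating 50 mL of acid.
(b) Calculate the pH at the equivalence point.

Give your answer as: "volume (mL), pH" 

moles acid = 0.12 × 50/1000 = 0.006 mol; V_base = moles/0.14 × 1000 = 42.9 mL. At equivalence only the conjugate base is present: [A⁻] = 0.006/0.093 = 6.4615e-02 M. Kb = Kw/Ka = 5.26e-10; [OH⁻] = √(Kb × [A⁻]) = 5.8316e-06; pOH = 5.23; pH = 14 - pOH = 8.77.

V = 42.9 mL, pH = 8.77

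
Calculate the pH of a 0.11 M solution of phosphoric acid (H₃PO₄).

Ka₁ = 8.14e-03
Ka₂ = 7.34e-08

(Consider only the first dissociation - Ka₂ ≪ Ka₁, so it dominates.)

First dissociation dominates. From Ka₁ = [H⁺][HA⁻]/[H₂A], x² + Ka₁·x − Ka₁·C = 0 with C = 0.11 M and Ka₁ = 8.14e-03. Solving: [H⁺] = (−Ka₁ + √(Ka₁² + 4·Ka₁·C)) / 2 = 2.6129e-02 M. pH = -log(2.6129e-02) = 1.58.

pH = 1.58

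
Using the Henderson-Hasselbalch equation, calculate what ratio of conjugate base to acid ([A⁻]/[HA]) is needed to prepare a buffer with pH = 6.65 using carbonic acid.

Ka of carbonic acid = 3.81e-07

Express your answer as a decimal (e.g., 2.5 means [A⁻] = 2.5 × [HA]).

pKa = -log(3.81e-07) = 6.4191. pH = pKa + log([A⁻]/[HA]), so log([A⁻]/[HA]) = pH − pKa = 6.65 − 6.4191 = 0.2309. [A⁻]/[HA] = 10^(0.2309) = 1.70

[A⁻]/[HA] = 1.70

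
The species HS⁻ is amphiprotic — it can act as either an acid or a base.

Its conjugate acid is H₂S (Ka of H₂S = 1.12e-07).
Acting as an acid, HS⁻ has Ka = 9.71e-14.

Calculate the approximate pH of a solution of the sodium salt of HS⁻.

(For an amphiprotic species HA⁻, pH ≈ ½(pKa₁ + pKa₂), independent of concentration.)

pKa₁ = -log(1.12e-07) = 6.95; pKa₂ = -log(9.71e-14) = 13.01. For an amphiprotic species, pH ≈ ½(pKa₁ + pKa₂) = ½(6.95 + 13.01) = 9.98.

pH = 9.98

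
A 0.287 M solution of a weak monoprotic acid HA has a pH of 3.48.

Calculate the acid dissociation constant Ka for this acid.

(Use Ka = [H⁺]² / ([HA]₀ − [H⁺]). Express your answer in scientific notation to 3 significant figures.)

[H⁺] = 10^(−pH) = 10^(−3.48) = 3.311e-04 M. For HA ⇌ H⁺ + A⁻, Ka = [H⁺][A⁻]/[HA] = [H⁺]² / ([HA]₀ − [H⁺]) = (3.311e-04)² / (0.287 − 3.311e-04) = 3.82e-07.

K_a = 3.82e-07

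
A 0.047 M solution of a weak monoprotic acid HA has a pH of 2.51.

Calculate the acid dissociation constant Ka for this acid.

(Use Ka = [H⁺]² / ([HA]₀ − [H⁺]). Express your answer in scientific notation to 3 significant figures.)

[H⁺] = 10^(−pH) = 10^(−2.51) = 3.090e-03 M. For HA ⇌ H⁺ + A⁻, Ka = [H⁺][A⁻]/[HA] = [H⁺]² / ([HA]₀ − [H⁺]) = (3.090e-03)² / (0.047 − 3.090e-03) = 2.17e-04.

K_a = 2.17e-04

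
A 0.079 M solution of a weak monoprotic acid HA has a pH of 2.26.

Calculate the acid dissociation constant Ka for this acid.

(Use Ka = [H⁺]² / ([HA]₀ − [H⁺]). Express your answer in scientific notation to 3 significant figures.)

[H⁺] = 10^(−pH) = 10^(−2.26) = 5.495e-03 M. For HA ⇌ H⁺ + A⁻, Ka = [H⁺][A⁻]/[HA] = [H⁺]² / ([HA]₀ − [H⁺]) = (5.495e-03)² / (0.079 − 5.495e-03) = 4.11e-04.

K_a = 4.11e-04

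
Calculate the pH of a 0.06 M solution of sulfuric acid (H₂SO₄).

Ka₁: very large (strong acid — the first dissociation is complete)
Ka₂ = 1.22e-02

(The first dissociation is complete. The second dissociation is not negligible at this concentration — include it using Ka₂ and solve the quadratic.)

First dissociation is complete: [H⁺]₀ = [HSO₄⁻]₀ = C = 0.06 M. Second dissociation HSO₄⁻ ⇌ H⁺ + SO₄²⁻: let x = [SO₄²⁻]. Ka₂ = (C + x)·x / (C − x) = 1.22e-02 → x² + (C + Ka₂)·x − Ka₂·C = 0 → x² + 0.07220·x − 7.320e-04 = 0. x = (−0.07220 + √(0.07220² + 4 × 7.320e-04)) / 2 = 9.0133e-03 M. [H⁺] = C + x = 0.06 + 9.0133e-03 = 6.9013e-02 M. pH = -log(6.9013e-02) = 1.16.

pH = 1.16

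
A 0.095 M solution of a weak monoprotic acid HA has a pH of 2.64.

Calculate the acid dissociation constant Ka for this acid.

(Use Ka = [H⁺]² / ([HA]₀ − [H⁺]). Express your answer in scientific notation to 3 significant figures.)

[H⁺] = 10^(−pH) = 10^(−2.64) = 2.291e-03 M. For HA ⇌ H⁺ + A⁻, Ka = [H⁺][A⁻]/[HA] = [H⁺]² / ([HA]₀ − [H⁺]) = (2.291e-03)² / (0.095 − 2.291e-03) = 5.66e-05.

K_a = 5.66e-05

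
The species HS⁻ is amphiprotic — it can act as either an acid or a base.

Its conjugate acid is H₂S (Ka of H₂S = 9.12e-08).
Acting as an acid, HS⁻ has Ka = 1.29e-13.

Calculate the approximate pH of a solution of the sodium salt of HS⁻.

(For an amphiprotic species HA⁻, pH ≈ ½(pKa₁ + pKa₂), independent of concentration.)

pKa₁ = -log(9.12e-08) = 7.04; pKa₂ = -log(1.29e-13) = 12.89. For an amphiprotic species, pH ≈ ½(pKa₁ + pKa₂) = ½(7.04 + 12.89) = 9.96.

pH = 9.96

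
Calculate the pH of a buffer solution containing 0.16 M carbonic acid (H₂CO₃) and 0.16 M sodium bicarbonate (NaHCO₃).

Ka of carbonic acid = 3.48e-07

pKa = -log(3.48e-07) = 6.46. pH = pKa + log([A⁻]/[HA]) = 6.46 + log(0.16/0.16)

pH = 6.46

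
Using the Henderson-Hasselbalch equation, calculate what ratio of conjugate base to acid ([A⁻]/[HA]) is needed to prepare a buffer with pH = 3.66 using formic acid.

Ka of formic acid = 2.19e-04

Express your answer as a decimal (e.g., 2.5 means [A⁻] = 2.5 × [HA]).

pKa = -log(2.19e-04) = 3.6596. pH = pKa + log([A⁻]/[HA]), so log([A⁻]/[HA]) = pH − pKa = 3.66 − 3.6596 = 0.0004. [A⁻]/[HA] = 10^(0.0004) = 1.00

[A⁻]/[HA] = 1.00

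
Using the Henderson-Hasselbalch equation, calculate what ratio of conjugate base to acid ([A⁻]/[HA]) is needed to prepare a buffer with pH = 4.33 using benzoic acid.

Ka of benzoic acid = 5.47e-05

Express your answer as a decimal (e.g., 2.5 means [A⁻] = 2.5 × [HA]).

pKa = -log(5.47e-05) = 4.2620. pH = pKa + log([A⁻]/[HA]), so log([A⁻]/[HA]) = pH − pKa = 4.33 − 4.2620 = 0.0680. [A⁻]/[HA] = 10^(0.0680) = 1.17

[A⁻]/[HA] = 1.17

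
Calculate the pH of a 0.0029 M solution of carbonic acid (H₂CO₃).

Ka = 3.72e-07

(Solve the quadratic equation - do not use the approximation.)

x² + Ka×x - Ka×C = 0. Using quadratic formula: [H⁺] = 3.2660e-05

pH = 4.49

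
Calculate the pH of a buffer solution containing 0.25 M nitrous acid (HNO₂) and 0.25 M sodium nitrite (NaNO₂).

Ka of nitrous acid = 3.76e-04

pKa = -log(3.76e-04) = 3.42. pH = pKa + log([A⁻]/[HA]) = 3.42 + log(0.25/0.25)

pH = 3.42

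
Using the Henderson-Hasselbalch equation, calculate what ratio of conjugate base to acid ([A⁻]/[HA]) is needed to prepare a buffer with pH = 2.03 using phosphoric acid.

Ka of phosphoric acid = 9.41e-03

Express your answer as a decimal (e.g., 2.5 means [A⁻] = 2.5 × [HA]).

pKa = -log(9.41e-03) = 2.0264. pH = pKa + log([A⁻]/[HA]), so log([A⁻]/[HA]) = pH − pKa = 2.03 − 2.0264 = 0.0036. [A⁻]/[HA] = 10^(0.0036) = 1.01

[A⁻]/[HA] = 1.01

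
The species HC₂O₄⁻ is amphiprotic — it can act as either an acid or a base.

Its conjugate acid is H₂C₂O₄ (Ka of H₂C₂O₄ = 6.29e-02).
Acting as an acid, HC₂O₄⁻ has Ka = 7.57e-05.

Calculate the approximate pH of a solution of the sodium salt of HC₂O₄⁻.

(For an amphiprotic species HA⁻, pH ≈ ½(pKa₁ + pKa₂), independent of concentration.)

pKa₁ = -log(6.29e-02) = 1.20; pKa₂ = -log(7.57e-05) = 4.12. For an amphiprotic species, pH ≈ ½(pKa₁ + pKa₂) = ½(1.20 + 4.12) = 2.66.

pH = 2.66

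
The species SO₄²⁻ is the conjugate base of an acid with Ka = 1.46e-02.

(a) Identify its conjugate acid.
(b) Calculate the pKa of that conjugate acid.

(a) The conjugate acid is formed by adding one H⁺ to SO₄²⁻, giving HSO₄⁻. (b) pKa = -log(Ka) = -log(1.46e-02) = 1.84.

Conjugate acid: HSO₄⁻; pK_a = 1.84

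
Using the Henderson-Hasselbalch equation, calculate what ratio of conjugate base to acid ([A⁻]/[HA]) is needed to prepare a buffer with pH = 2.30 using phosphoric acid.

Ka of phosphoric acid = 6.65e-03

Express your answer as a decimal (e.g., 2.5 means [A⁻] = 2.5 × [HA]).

pKa = -log(6.65e-03) = 2.1772. pH = pKa + log([A⁻]/[HA]), so log([A⁻]/[HA]) = pH − pKa = 2.30 − 2.1772 = 0.1228. [A⁻]/[HA] = 10^(0.1228) = 1.33

[A⁻]/[HA] = 1.33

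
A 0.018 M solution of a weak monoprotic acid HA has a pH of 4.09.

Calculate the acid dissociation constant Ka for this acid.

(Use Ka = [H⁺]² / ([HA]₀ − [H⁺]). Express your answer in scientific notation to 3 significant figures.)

[H⁺] = 10^(−pH) = 10^(−4.09) = 8.128e-05 M. For HA ⇌ H⁺ + A⁻, Ka = [H⁺][A⁻]/[HA] = [H⁺]² / ([HA]₀ − [H⁺]) = (8.128e-05)² / (0.018 − 8.128e-05) = 3.69e-07.

K_a = 3.69e-07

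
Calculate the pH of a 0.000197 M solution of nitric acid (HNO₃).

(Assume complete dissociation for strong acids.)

[H⁺] = 0.000197 M for strong acid. pH = -log[H⁺] = -log(0.000197)

pH = 3.71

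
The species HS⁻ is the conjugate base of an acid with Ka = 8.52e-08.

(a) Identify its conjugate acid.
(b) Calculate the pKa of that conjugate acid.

(a) The conjugate acid is formed by adding one H⁺ to HS⁻, giving H₂S. (b) pKa = -log(Ka) = -log(8.52e-08) = 7.07.

Conjugate acid: H₂S; pK_a = 7.07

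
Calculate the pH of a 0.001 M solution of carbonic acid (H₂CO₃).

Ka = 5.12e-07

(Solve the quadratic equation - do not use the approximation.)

x² + Ka×x - Ka×C = 0. Using quadratic formula: [H⁺] = 2.2373e-05

pH = 4.65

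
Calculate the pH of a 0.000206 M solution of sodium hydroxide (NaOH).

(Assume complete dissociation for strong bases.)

[OH⁻] = 0.000206 M for strong base. pOH = -log[OH⁻] = 3.69, pH = 14 - pOH

pH = 10.31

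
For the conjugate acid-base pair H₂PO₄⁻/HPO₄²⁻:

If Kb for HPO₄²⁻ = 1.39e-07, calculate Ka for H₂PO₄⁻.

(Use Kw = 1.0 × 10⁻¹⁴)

For a conjugate pair Ka × Kb = Kw, so Ka = Kw/Kb = 1.0 × 10⁻¹⁴ / 1.39e-07 = 7.19e-08.

K_a = 7.19e-08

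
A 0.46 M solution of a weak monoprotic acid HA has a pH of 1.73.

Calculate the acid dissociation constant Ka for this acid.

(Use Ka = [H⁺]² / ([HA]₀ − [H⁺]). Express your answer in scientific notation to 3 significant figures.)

[H⁺] = 10^(−pH) = 10^(−1.73) = 1.862e-02 M. For HA ⇌ H⁺ + A⁻, Ka = [H⁺][A⁻]/[HA] = [H⁺]² / ([HA]₀ − [H⁺]) = (1.862e-02)² / (0.46 − 1.862e-02) = 7.86e-04.

K_a = 7.86e-04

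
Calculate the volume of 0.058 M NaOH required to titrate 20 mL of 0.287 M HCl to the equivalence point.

At equivalence: moles acid = moles base. moles HCl = 0.287 × 20/1000 = 0.00574 mol. V_base = moles / 0.058 × 1000 = 99.0 mL.

V_{base} = 99.0 mL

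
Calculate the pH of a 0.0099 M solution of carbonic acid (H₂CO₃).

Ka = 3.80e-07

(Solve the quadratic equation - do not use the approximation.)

x² + Ka×x - Ka×C = 0. Using quadratic formula: [H⁺] = 6.1145e-05

pH = 4.21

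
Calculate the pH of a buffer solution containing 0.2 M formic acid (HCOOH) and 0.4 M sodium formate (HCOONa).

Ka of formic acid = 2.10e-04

pKa = -log(2.10e-04) = 3.68. pH = pKa + log([A⁻]/[HA]) = 3.68 + log(0.4/0.2)

pH = 3.98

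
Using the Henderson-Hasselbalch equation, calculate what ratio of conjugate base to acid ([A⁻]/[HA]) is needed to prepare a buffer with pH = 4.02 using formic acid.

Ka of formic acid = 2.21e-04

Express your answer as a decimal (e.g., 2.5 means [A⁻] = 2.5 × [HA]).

pKa = -log(2.21e-04) = 3.6556. pH = pKa + log([A⁻]/[HA]), so log([A⁻]/[HA]) = pH − pKa = 4.02 − 3.6556 = 0.3644. [A⁻]/[HA] = 10^(0.3644) = 2.31

[A⁻]/[HA] = 2.31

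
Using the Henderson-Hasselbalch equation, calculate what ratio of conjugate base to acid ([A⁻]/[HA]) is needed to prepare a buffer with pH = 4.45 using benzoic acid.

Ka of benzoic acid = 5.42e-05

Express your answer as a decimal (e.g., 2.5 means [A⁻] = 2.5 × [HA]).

pKa = -log(5.42e-05) = 4.2660. pH = pKa + log([A⁻]/[HA]), so log([A⁻]/[HA]) = pH − pKa = 4.45 − 4.2660 = 0.1840. [A⁻]/[HA] = 10^(0.1840) = 1.53

[A⁻]/[HA] = 1.53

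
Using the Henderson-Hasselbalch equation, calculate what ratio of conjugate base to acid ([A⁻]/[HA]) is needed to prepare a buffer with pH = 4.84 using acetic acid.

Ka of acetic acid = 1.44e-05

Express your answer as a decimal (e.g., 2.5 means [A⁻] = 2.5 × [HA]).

pKa = -log(1.44e-05) = 4.8416. pH = pKa + log([A⁻]/[HA]), so log([A⁻]/[HA]) = pH − pKa = 4.84 − 4.8416 = -0.0016. [A⁻]/[HA] = 10^(-0.0016) = 0.996

[A⁻]/[HA] = 0.996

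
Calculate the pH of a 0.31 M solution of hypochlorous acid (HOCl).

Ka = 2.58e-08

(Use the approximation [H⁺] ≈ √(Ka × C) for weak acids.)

[H⁺] = √(Ka × C) = √(2.58e-08 × 0.31) = 8.9432e-05. pH = -log(8.9432e-05)

pH = 4.05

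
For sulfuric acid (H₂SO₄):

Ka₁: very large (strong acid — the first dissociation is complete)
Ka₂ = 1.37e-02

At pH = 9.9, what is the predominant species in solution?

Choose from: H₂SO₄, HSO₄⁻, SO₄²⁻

The first dissociation is complete, so H₂SO₄ itself is never the predominant species in water; pKa₂ = -log(1.37e-02) = 1.86. For a polyprotic acid the predominant species crosses at each pKa: below pKa_n the protonated form dominates, above it the deprotonated form does. At pH = 9.9, the predominant species is SO₄²⁻.

SO₄²⁻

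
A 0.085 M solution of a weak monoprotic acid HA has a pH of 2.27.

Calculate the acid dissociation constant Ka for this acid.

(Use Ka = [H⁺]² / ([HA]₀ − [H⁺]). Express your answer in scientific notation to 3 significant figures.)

[H⁺] = 10^(−pH) = 10^(−2.27) = 5.370e-03 M. For HA ⇌ H⁺ + A⁻, Ka = [H⁺][A⁻]/[HA] = [H⁺]² / ([HA]₀ − [H⁺]) = (5.370e-03)² / (0.085 − 5.370e-03) = 3.62e-04.

K_a = 3.62e-04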